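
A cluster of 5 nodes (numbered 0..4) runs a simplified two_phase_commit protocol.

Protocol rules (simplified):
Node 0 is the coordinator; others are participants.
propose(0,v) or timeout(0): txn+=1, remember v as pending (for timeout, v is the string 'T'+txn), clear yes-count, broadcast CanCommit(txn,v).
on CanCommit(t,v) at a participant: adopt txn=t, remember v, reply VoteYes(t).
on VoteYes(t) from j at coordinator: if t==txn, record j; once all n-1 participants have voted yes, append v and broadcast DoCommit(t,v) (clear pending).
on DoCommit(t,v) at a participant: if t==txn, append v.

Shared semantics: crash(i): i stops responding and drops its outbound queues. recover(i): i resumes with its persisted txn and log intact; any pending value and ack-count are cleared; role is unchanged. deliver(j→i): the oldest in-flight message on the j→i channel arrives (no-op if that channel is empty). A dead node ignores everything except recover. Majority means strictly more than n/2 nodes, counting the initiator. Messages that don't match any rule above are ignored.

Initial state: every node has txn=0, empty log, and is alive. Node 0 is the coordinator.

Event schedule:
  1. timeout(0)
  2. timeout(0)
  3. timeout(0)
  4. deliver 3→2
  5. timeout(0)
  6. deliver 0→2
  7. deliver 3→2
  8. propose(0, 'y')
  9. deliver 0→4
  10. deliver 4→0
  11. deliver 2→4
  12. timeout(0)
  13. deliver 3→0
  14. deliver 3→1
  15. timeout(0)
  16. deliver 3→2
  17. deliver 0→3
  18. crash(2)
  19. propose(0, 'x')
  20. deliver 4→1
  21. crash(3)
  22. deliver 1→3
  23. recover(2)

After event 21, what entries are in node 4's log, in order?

empty

1. timeout(0):  <0:coor t1 ->
2. timeout(0):  <0:coor t2 ->
3. timeout(0):  <0:coor t3 ->
4. deliver 3→2:  nop
5. timeout(0):  <0:coor t4 ->
6. deliver 0→2:  <2:part t1 ->
7. deliver 3→2:  nop
8. propose(0,'y'):  <0:coor t5 ->
9. deliver 0→4:  <4:part t1 ->
10. deliver 4→0:  nop
11. deliver 2→4:  nop
12. timeout(0):  <0:coor t6 ->
13. deliver 3→0:  nop
14. deliver 3→1:  nop
15. timeout(0):  <0:coor t7 ->
16. deliver 3→2:  nop
17. deliver 0→3:  <3:part t1 ->
18. crash(2):  <2:✗part t1 ->
19. propose(0,'x'):  <0:coor t8 ->
20. deliver 4→1:  nop
21. crash(3):  <3:✗part t1 ->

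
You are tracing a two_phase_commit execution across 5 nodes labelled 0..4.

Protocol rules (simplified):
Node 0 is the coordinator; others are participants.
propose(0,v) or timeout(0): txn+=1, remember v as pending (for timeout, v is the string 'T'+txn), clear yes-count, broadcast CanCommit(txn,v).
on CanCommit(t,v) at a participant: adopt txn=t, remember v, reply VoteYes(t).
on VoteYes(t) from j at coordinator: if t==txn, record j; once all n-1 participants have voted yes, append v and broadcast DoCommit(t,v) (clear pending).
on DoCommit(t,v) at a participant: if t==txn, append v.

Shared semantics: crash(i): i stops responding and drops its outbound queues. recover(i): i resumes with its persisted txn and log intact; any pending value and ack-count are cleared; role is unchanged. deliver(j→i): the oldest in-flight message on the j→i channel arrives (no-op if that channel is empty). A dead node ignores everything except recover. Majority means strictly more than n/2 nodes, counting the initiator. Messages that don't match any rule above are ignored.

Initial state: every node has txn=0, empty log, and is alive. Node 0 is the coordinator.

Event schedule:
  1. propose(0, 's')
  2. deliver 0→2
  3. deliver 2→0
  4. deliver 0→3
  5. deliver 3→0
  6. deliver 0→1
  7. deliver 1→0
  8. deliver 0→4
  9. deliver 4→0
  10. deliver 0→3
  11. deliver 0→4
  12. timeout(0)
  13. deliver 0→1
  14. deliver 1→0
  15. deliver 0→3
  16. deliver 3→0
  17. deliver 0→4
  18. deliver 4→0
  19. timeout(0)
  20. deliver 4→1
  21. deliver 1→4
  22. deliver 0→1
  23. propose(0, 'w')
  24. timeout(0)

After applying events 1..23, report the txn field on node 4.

2

1. propose(0,'s'):  <0:coor t1 ->
2. deliver 0→2:  <2:part t1 ->
3. deliver 2→0:  nop
4. deliver 0→3:  <3:part t1 ->
5. deliver 3→0:  nop
6. deliver 0→1:  <1:part t1 ->
7. deliver 1→0:  nop
8. deliver 0→4:  <4:part t1 ->
9. deliver 4→0:  <0:coor t1 s>
10. deliver 0→3:  <3:part t1 s>
11. deliver 0→4:  <4:part t1 s>
12. timeout(0):  <0:coor t2 s>
13. deliver 0→1:  <1:part t1 s>
14. deliver 1→0:  nop
15. deliver 0→3:  <3:part t2 s>
16. deliver 3→0:  nop
17. deliver 0→4:  <4:part t2 s>
18. deliver 4→0:  nop
19. timeout(0):  <0:coor t3 s>
20. deliver 4→1:  nop
21. deliver 1→4:  nop
22. deliver 0→1:  <1:part t2 s>
23. propose(0,'w'):  <0:coor t4 s>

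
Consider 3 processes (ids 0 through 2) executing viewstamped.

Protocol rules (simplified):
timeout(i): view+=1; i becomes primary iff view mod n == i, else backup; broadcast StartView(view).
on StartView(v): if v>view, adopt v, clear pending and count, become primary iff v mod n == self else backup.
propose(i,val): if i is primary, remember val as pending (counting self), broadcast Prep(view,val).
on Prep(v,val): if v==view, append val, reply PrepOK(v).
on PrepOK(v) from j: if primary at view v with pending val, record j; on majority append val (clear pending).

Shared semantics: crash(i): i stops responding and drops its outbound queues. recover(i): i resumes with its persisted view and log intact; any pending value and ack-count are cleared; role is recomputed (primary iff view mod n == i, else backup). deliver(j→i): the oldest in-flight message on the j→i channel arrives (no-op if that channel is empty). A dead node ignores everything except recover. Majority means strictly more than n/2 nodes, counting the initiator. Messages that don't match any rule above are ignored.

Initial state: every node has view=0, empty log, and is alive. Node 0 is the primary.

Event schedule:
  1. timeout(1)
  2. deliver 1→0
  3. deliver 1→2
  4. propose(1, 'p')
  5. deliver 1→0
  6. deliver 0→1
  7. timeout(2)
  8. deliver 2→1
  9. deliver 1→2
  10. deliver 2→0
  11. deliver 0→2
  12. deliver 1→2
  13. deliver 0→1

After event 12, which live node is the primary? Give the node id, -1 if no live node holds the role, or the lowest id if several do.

step 1 timeout(1): 1={prim,v=1,log=-}
step 2 deliver 1→0: 0={back,v=1,log=-}
step 3 deliver 1→2: 2={back,v=1,log=-}
step 4 propose(1,'p'): —
step 5 deliver 1→0: 0={back,v=1,log=p}
step 6 deliver 0→1: 1={prim,v=1,log=p}
step 7 timeout(2): 2={prim,v=2,log=-}
step 8 deliver 2→1: 1={back,v=2,log=p}
step 9 deliver 1→2: —
step 10 deliver 2→0: 0={back,v=2,log=p}
step 11 deliver 0→2: —
step 12 deliver 1→2: —

2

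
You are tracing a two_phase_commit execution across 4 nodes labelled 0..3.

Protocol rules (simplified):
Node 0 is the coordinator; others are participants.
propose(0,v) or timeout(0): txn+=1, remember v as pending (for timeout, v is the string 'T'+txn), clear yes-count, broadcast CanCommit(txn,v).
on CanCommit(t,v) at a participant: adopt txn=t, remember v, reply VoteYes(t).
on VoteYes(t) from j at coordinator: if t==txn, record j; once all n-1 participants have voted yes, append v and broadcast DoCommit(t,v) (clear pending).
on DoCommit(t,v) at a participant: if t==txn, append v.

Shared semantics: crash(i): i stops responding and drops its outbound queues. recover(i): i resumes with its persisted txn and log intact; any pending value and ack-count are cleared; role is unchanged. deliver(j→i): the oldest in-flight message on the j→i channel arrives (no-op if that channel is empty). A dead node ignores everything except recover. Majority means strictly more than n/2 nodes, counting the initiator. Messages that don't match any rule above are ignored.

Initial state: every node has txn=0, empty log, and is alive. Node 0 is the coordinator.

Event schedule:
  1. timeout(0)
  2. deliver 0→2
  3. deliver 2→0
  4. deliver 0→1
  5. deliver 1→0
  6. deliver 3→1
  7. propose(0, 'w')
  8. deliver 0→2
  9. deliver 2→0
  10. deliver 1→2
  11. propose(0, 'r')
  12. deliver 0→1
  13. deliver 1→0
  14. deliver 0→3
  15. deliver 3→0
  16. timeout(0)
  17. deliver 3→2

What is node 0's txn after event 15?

3

[1] timeout(0) → N0(coor t1 [-])
[2] deliver 0→2 → N2(part t1 [-])
[3] deliver 2→0 → ∅
[4] deliver 0→1 → N1(part t1 [-])
[5] deliver 1→0 → ∅
[6] deliver 3→1 → ∅
[7] propose(0,'w') → N0(coor t2 [-])
[8] deliver 0→2 → N2(part t2 [-])
[9] deliver 2→0 → ∅
[10] deliver 1→2 → ∅
[11] propose(0,'r') → N0(coor t3 [-])
[12] deliver 0→1 → N1(part t2 [-])
[13] deliver 1→0 → ∅
[14] deliver 0→3 → N3(part t1 [-])
[15] deliver 3→0 → ∅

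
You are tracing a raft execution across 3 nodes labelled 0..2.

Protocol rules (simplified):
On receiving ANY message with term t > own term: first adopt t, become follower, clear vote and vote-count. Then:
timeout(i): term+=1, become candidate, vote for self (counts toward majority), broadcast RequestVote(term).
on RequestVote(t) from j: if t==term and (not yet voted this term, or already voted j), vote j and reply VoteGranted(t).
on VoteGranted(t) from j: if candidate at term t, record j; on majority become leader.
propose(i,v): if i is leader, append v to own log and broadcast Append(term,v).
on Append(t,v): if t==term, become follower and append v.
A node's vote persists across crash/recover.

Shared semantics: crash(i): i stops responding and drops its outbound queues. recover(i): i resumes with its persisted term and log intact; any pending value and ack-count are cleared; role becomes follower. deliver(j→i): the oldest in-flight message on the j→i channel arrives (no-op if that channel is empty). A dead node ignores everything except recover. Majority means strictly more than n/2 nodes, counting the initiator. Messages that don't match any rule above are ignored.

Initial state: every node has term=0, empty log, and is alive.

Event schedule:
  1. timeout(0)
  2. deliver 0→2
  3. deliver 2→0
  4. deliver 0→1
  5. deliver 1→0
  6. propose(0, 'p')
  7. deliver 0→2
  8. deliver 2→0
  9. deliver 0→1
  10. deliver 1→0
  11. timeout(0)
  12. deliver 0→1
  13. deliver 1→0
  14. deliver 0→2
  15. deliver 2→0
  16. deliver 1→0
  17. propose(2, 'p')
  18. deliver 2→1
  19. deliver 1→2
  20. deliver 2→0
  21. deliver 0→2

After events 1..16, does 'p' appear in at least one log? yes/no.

step 1 timeout(0): 0={cand,t=1,log=-}
step 2 deliver 0→2: 2={foll,t=1,log=-}
step 3 deliver 2→0: 0={lead,t=1,log=-}
step 4 deliver 0→1: 1={foll,t=1,log=-}
step 5 deliver 1→0: —
step 6 propose(0,'p'): 0={lead,t=1,log=p}
step 7 deliver 0→2: 2={foll,t=1,log=p}
step 8 deliver 2→0: —
step 9 deliver 0→1: 1={foll,t=1,log=p}
step 10 deliver 1→0: —
step 11 timeout(0): 0={cand,t=2,log=p}
step 12 deliver 0→1: 1={foll,t=2,log=p}
step 13 deliver 1→0: 0={lead,t=2,log=p}
step 14 deliver 0→2: 2={foll,t=2,log=p}
step 15 deliver 2→0: —
step 16 deliver 1→0: —

yes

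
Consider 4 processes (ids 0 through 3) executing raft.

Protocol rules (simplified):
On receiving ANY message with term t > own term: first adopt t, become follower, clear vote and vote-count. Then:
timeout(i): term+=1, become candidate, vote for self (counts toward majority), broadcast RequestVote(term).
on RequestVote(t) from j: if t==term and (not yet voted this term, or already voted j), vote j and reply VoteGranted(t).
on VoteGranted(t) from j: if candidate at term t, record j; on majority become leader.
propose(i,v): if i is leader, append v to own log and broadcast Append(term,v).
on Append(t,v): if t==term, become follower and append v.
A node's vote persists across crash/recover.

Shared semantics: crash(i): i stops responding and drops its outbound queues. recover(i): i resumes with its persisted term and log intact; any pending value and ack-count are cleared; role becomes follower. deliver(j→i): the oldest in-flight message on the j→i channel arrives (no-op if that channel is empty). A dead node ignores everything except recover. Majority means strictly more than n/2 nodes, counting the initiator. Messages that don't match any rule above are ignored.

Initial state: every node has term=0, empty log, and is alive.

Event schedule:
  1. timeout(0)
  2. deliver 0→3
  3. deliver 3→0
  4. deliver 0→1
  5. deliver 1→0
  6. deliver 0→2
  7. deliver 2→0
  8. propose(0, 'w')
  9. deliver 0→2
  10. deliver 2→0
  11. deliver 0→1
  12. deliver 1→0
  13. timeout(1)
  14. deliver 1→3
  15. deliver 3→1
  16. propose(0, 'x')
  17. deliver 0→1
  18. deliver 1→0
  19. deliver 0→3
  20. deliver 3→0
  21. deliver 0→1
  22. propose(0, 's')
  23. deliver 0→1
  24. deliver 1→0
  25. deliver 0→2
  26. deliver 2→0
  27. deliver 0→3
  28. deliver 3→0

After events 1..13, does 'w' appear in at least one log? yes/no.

[1] timeout(0) → N0(cand t1 [-])
[2] deliver 0→3 → N3(foll t1 [-])
[3] deliver 3→0 → ∅
[4] deliver 0→1 → N1(foll t1 [-])
[5] deliver 1→0 → N0(lead t1 [-])
[6] deliver 0→2 → N2(foll t1 [-])
[7] deliver 2→0 → ∅
[8] propose(0,'w') → N0(lead t1 [w])
[9] deliver 0→2 → N2(foll t1 [w])
[10] deliver 2→0 → ∅
[11] deliver 0→1 → N1(foll t1 [w])
[12] deliver 1→0 → ∅
[13] timeout(1) → N1(cand t2 [w])

yes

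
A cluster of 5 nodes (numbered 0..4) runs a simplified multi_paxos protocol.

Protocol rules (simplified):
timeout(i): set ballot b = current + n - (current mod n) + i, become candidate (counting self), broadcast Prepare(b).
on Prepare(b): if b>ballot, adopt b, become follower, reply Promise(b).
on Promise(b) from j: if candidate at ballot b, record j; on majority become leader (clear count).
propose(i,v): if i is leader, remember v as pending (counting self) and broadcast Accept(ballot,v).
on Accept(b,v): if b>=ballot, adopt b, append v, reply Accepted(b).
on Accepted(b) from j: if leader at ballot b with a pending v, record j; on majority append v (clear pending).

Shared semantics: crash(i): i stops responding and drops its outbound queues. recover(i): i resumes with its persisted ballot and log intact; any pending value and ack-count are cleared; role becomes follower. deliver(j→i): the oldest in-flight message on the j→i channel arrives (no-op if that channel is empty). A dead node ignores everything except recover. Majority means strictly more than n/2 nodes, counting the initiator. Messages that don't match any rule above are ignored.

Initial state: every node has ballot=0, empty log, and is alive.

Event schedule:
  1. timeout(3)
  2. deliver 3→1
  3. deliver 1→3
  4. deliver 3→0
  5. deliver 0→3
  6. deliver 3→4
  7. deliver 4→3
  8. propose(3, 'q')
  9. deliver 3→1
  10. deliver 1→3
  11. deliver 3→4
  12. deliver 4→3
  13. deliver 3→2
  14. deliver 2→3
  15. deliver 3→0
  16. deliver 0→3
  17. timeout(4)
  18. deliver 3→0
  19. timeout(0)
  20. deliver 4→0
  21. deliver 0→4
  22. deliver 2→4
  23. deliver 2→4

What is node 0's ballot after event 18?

8

1. timeout(3):  <3:cand b8 ->
2. deliver 3→1:  <1:foll b8 ->
3. deliver 1→3:  nop
4. deliver 3→0:  <0:foll b8 ->
5. deliver 0→3:  <3:lead b8 ->
6. deliver 3→4:  <4:foll b8 ->
7. deliver 4→3:  nop
8. propose(3,'q'):  nop
9. deliver 3→1:  <1:foll b8 q>
10. deliver 1→3:  nop
11. deliver 3→4:  <4:foll b8 q>
12. deliver 4→3:  <3:lead b8 q>
13. deliver 3→2:  <2:foll b8 ->
14. deliver 2→3:  nop
15. deliver 3→0:  <0:foll b8 q>
16. deliver 0→3:  nop
17. timeout(4):  <4:cand b14 q>
18. deliver 3→0:  nop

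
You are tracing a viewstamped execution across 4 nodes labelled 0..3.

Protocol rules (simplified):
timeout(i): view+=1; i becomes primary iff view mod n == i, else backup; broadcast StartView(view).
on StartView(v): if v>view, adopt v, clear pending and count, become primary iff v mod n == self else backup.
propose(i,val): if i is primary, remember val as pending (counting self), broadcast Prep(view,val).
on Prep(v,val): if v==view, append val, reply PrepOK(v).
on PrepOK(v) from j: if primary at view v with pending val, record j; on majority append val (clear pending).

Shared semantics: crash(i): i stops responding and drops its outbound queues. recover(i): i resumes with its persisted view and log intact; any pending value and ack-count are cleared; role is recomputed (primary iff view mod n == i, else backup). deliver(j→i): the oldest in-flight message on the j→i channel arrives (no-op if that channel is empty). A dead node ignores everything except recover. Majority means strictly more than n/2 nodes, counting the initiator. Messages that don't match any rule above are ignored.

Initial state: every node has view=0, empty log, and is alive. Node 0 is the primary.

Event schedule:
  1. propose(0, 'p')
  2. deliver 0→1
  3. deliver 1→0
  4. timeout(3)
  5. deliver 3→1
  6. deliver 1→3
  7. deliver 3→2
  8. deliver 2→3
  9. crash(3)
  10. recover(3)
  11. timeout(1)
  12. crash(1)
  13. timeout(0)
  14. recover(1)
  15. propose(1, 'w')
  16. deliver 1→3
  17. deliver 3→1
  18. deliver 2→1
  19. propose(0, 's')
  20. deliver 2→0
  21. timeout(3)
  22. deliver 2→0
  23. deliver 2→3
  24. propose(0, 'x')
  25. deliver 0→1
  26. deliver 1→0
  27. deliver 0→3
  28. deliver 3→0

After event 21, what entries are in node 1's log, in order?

p

e1 propose(0,'p'): ·
e2 deliver 0→1: 1[back,v=0,p]
e3 deliver 1→0: ·
e4 timeout(3): 3[back,v=1,-]
e5 deliver 3→1: 1[prim,v=1,p]
e6 deliver 1→3: ·
e7 deliver 3→2: 2[back,v=1,-]
e8 deliver 2→3: ·
e9 crash(3): 3[✗back,v=1,-]
e10 recover(3): 3[back,v=1,-]
e11 timeout(1): 1[back,v=2,p]
e12 crash(1): 1[✗back,v=2,p]
e13 timeout(0): 0[back,v=1,-]
e14 recover(1): 1[back,v=2,p]
e15 propose(1,'w'): ·
e16 deliver 1→3: ·
e17 deliver 3→1: ·
e18 deliver 2→1: ·
e19 propose(0,'s'): ·
e20 deliver 2→0: ·
e21 timeout(3): 3[back,v=2,-]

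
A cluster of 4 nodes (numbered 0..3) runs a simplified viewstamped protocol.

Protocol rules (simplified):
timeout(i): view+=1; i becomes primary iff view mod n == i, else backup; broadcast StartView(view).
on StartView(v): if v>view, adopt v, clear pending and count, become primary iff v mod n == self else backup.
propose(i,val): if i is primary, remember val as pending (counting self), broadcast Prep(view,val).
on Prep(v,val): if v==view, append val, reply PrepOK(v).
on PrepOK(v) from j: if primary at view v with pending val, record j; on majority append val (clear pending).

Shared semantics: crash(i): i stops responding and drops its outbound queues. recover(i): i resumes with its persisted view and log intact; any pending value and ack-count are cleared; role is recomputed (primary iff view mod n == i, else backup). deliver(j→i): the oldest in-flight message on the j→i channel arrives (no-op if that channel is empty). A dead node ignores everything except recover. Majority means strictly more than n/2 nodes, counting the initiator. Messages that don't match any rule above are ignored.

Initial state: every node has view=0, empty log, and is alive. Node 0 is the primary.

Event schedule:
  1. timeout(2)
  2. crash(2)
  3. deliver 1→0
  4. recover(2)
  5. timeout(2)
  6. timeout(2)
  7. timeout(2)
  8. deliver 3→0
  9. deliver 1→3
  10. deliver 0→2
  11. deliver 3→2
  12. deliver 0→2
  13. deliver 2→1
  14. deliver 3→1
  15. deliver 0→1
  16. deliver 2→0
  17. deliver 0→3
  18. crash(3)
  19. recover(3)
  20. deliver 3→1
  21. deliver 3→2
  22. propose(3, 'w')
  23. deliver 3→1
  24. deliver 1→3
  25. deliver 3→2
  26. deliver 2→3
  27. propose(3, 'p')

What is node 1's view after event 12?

0

[1] timeout(2) → N2(back v1 [-])
[2] crash(2) → N2(✗back v1 [-])
[3] deliver 1→0 → ∅
[4] recover(2) → N2(back v1 [-])
[5] timeout(2) → N2(prim v2 [-])
[6] timeout(2) → N2(back v3 [-])
[7] timeout(2) → N2(back v4 [-])
[8] deliver 3→0 → ∅
[9] deliver 1→3 → ∅
[10] deliver 0→2 → ∅
[11] deliver 3→2 → ∅
[12] deliver 0→2 → ∅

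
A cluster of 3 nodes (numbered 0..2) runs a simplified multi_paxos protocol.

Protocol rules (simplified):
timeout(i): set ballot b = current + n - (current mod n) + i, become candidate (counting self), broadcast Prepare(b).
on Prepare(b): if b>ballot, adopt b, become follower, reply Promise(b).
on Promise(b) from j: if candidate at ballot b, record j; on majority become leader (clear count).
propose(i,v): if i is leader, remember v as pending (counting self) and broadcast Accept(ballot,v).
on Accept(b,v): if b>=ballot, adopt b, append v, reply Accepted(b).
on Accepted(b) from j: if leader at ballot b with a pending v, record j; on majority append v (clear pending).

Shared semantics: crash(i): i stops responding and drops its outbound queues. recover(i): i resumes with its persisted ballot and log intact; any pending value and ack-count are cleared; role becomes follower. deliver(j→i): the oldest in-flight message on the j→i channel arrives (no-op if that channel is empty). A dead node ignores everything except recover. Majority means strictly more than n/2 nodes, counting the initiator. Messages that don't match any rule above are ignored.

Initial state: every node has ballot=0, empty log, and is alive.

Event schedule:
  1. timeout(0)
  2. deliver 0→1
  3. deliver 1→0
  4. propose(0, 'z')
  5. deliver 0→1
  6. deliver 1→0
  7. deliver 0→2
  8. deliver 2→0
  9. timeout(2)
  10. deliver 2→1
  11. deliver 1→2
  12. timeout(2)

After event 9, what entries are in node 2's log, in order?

step 1 timeout(0): 0={cand,b=3,log=-}
step 2 deliver 0→1: 1={foll,b=3,log=-}
step 3 deliver 1→0: 0={lead,b=3,log=-}
step 4 propose(0,'z'): —
step 5 deliver 0→1: 1={foll,b=3,log=z}
step 6 deliver 1→0: 0={lead,b=3,log=z}
step 7 deliver 0→2: 2={foll,b=3,log=-}
step 8 deliver 2→0: —
step 9 timeout(2): 2={cand,b=8,log=-}

empty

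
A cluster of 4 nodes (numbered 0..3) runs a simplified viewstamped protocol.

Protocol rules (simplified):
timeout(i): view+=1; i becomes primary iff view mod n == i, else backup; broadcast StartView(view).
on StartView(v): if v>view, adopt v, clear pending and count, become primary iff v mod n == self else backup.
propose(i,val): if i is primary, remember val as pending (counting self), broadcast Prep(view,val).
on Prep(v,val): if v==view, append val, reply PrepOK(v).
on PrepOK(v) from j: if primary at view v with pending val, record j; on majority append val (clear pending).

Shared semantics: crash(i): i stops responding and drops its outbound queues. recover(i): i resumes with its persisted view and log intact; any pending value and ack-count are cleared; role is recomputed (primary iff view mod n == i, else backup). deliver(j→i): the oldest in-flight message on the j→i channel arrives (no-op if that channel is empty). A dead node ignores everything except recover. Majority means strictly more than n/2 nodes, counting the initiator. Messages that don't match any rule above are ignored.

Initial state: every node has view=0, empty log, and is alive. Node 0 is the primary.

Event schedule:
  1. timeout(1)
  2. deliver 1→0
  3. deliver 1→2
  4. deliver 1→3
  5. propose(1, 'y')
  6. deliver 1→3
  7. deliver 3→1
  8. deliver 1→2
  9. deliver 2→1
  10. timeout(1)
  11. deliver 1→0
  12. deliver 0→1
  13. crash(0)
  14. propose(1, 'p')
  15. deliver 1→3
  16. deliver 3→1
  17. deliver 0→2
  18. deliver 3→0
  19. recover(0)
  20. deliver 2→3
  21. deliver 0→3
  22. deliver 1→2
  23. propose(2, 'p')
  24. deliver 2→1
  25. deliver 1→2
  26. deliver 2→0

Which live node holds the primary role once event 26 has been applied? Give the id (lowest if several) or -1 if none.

2

e1 timeout(1): 1[prim,v=1,-]
e2 deliver 1→0: 0[back,v=1,-]
e3 deliver 1→2: 2[back,v=1,-]
e4 deliver 1→3: 3[back,v=1,-]
e5 propose(1,'y'): ·
e6 deliver 1→3: 3[back,v=1,y]
e7 deliver 3→1: ·
e8 deliver 1→2: 2[back,v=1,y]
e9 deliver 2→1: 1[prim,v=1,y]
e10 timeout(1): 1[back,v=2,y]
e11 deliver 1→0: 0[back,v=1,y]
e12 deliver 0→1: ·
e13 crash(0): 0[✗back,v=1,y]
e14 propose(1,'p'): ·
e15 deliver 1→3: 3[back,v=2,y]
e16 deliver 3→1: ·
e17 deliver 0→2: ·
e18 deliver 3→0: ·
e19 recover(0): 0[back,v=1,y]
e20 deliver 2→3: ·
e21 deliver 0→3: ·
e22 deliver 1→2: 2[prim,v=2,y]
e23 propose(2,'p'): ·
e24 deliver 2→1: 1[back,v=2,y,p]
e25 deliver 1→2: ·
e26 deliver 2→0: ·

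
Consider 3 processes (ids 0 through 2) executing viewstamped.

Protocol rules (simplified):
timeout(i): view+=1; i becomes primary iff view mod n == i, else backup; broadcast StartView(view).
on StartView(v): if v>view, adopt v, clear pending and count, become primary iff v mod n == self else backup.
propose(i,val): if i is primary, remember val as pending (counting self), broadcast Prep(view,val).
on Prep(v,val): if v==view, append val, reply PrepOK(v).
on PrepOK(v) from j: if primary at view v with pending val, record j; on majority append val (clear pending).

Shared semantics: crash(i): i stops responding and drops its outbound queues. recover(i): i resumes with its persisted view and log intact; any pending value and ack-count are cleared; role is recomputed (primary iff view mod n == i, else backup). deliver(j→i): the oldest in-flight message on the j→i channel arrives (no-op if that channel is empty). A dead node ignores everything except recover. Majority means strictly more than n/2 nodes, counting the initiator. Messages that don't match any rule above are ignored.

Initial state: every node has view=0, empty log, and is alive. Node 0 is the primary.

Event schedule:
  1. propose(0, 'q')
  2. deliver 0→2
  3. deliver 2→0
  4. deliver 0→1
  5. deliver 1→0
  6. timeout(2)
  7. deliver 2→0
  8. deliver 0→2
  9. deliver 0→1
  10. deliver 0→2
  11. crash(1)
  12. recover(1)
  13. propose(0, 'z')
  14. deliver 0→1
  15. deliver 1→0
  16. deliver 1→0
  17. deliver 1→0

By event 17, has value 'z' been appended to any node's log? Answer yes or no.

[1] propose(0,'q') → ∅
[2] deliver 0→2 → N2(back v0 [q])
[3] deliver 2→0 → N0(prim v0 [q])
[4] deliver 0→1 → N1(back v0 [q])
[5] deliver 1→0 → ∅
[6] timeout(2) → N2(back v1 [q])
[7] deliver 2→0 → N0(back v1 [q])
[8] deliver 0→2 → ∅
[9] deliver 0→1 → ∅
[10] deliver 0→2 → ∅
[11] crash(1) → N1(✗back v0 [q])
[12] recover(1) → N1(back v0 [q])
[13] propose(0,'z') → ∅
[14] deliver 0→1 → ∅
[15] deliver 1→0 → ∅
[16] deliver 1→0 → ∅
[17] deliver 1→0 → ∅

no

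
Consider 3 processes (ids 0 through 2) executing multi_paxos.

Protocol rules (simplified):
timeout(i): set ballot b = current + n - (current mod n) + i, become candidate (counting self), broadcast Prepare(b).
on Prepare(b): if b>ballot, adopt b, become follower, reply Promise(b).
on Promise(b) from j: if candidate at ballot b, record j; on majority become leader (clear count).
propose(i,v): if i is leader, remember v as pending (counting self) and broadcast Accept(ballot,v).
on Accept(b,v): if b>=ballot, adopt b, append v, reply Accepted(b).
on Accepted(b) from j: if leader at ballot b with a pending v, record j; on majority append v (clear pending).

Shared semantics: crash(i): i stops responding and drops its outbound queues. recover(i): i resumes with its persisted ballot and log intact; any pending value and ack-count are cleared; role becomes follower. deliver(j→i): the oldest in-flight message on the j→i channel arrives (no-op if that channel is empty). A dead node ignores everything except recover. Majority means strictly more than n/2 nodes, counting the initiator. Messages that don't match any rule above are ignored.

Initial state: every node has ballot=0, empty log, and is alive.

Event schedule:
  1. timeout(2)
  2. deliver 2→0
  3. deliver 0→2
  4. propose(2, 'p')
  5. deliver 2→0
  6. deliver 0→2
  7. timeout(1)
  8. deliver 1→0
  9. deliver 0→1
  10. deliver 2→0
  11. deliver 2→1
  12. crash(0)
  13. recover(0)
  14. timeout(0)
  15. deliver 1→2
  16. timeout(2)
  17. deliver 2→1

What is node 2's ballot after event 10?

5

1. timeout(2):  <2:cand b5 ->
2. deliver 2→0:  <0:foll b5 ->
3. deliver 0→2:  <2:lead b5 ->
4. propose(2,'p'):  nop
5. deliver 2→0:  <0:foll b5 p>
6. deliver 0→2:  <2:lead b5 p>
7. timeout(1):  <1:cand b4 ->
8. deliver 1→0:  nop
9. deliver 0→1:  nop
10. deliver 2→0:  nop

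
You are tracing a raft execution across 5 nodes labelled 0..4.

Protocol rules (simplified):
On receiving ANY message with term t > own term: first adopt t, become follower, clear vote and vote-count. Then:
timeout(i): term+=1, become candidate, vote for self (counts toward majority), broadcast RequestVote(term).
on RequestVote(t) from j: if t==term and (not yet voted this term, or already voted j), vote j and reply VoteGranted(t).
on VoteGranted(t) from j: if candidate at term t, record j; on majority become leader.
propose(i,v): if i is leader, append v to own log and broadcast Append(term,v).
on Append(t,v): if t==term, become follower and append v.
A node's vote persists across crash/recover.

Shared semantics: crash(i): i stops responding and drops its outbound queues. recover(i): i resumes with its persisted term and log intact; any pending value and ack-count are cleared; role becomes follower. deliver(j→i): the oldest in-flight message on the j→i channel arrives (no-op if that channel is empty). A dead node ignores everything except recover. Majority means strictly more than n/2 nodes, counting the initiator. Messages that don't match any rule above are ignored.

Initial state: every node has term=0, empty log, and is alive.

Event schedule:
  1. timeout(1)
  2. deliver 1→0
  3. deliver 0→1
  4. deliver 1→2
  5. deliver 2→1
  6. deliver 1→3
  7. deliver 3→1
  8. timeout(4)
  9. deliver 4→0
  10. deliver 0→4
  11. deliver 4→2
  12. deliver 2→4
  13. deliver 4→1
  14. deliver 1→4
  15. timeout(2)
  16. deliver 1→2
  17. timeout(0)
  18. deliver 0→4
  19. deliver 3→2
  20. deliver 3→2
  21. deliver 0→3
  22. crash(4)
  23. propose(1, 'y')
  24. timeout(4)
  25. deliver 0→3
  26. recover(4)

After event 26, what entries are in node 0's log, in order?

1. timeout(1):  <1:cand t1 ->
2. deliver 1→0:  <0:foll t1 ->
3. deliver 0→1:  nop
4. deliver 1→2:  <2:foll t1 ->
5. deliver 2→1:  <1:lead t1 ->
6. deliver 1→3:  <3:foll t1 ->
7. deliver 3→1:  nop
8. timeout(4):  <4:cand t1 ->
9. deliver 4→0:  nop
10. deliver 0→4:  nop
11. deliver 4→2:  nop
12. deliver 2→4:  nop
13. deliver 4→1:  nop
14. deliver 1→4:  nop
15. timeout(2):  <2:cand t2 ->
16. deliver 1→2:  nop
17. timeout(0):  <0:cand t2 ->
18. deliver 0→4:  <4:foll t2 ->
19. deliver 3→2:  nop
20. deliver 3→2:  nop
21. deliver 0→3:  <3:foll t2 ->
22. crash(4):  <4:✗foll t2 ->
23. propose(1,'y'):  <1:lead t1 y>
24. timeout(4):  nop
25. deliver 0→3:  nop
26. recover(4):  <4:foll t2 ->

empty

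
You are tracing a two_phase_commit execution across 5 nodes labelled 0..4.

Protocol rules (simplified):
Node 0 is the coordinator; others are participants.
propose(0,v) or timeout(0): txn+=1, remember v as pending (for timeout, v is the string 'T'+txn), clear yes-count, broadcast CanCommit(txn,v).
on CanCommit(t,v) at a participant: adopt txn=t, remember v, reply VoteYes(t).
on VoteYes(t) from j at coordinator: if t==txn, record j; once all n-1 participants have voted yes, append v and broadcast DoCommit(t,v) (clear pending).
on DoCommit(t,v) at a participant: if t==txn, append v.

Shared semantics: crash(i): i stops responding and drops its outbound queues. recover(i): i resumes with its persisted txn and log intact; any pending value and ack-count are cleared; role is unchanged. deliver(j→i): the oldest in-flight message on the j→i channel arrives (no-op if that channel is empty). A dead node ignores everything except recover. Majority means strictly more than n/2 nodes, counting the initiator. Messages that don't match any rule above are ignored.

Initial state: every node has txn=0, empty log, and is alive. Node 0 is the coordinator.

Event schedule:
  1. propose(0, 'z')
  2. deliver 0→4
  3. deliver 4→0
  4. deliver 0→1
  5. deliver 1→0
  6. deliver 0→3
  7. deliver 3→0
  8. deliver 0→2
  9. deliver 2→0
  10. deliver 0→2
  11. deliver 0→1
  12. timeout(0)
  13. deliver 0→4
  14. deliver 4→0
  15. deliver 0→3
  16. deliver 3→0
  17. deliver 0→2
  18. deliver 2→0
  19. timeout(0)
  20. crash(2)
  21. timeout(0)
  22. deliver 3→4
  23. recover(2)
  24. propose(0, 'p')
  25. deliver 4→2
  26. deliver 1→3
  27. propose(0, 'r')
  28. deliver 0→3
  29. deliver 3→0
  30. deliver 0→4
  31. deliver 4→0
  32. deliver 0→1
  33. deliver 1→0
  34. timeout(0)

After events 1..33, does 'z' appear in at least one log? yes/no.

e1 propose(0,'z'): 0[coor,t=1,-]
e2 deliver 0→4: 4[part,t=1,-]
e3 deliver 4→0: ·
e4 deliver 0→1: 1[part,t=1,-]
e5 deliver 1→0: ·
e6 deliver 0→3: 3[part,t=1,-]
e7 deliver 3→0: ·
e8 deliver 0→2: 2[part,t=1,-]
e9 deliver 2→0: 0[coor,t=1,z]
e10 deliver 0→2: 2[part,t=1,z]
e11 deliver 0→1: 1[part,t=1,z]
e12 timeout(0): 0[coor,t=2,z]
e13 deliver 0→4: 4[part,t=1,z]
e14 deliver 4→0: ·
e15 deliver 0→3: 3[part,t=1,z]
e16 deliver 3→0: ·
e17 deliver 0→2: 2[part,t=2,z]
e18 deliver 2→0: ·
e19 timeout(0): 0[coor,t=3,z]
e20 crash(2): 2[✗part,t=2,z]
e21 timeout(0): 0[coor,t=4,z]
e22 deliver 3→4: ·
e23 recover(2): 2[part,t=2,z]
e24 propose(0,'p'): 0[coor,t=5,z]
e25 deliver 4→2: ·
e26 deliver 1→3: ·
e27 propose(0,'r'): 0[coor,t=6,z]
e28 deliver 0→3: 3[part,t=2,z]
e29 deliver 3→0: ·
e30 deliver 0→4: 4[part,t=2,z]
e31 deliver 4→0: ·
e32 deliver 0→1: 1[part,t=2,z]
e33 deliver 1→0: ·

yes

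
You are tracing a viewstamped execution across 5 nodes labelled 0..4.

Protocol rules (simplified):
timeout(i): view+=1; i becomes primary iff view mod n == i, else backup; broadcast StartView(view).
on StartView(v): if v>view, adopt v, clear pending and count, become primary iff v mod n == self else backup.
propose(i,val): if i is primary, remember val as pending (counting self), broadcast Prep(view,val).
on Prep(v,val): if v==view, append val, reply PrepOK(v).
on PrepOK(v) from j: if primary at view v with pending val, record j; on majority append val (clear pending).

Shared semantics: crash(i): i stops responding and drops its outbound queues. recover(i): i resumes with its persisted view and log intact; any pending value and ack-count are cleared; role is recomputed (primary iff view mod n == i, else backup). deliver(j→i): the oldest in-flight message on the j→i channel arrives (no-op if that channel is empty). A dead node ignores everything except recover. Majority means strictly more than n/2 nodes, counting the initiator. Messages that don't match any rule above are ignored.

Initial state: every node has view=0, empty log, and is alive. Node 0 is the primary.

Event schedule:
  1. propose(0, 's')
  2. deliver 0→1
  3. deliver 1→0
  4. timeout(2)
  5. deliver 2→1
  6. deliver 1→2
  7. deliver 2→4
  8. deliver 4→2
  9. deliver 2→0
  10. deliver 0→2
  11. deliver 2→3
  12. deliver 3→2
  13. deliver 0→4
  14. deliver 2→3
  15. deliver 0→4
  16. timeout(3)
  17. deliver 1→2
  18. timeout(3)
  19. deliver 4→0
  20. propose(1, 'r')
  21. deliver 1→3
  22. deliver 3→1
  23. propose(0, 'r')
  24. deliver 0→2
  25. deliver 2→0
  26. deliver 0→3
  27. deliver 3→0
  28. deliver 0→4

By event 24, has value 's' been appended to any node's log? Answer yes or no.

yes

1. propose(0,'s'):  nop
2. deliver 0→1:  <1:back v0 s>
3. deliver 1→0:  nop
4. timeout(2):  <2:back v1 ->
5. deliver 2→1:  <1:prim v1 s>
6. deliver 1→2:  nop
7. deliver 2→4:  <4:back v1 ->
8. deliver 4→2:  nop
9. deliver 2→0:  <0:back v1 ->
10. deliver 0→2:  nop
11. deliver 2→3:  <3:back v1 ->
12. deliver 3→2:  nop
13. deliver 0→4:  nop
14. deliver 2→3:  nop
15. deliver 0→4:  nop
16. timeout(3):  <3:back v2 ->
17. deliver 1→2:  nop
18. timeout(3):  <3:prim v3 ->
19. deliver 4→0:  nop
20. propose(1,'r'):  nop
21. deliver 1→3:  nop
22. deliver 3→1:  <1:back v2 s>
23. propose(0,'r'):  nop
24. deliver 0→2:  nop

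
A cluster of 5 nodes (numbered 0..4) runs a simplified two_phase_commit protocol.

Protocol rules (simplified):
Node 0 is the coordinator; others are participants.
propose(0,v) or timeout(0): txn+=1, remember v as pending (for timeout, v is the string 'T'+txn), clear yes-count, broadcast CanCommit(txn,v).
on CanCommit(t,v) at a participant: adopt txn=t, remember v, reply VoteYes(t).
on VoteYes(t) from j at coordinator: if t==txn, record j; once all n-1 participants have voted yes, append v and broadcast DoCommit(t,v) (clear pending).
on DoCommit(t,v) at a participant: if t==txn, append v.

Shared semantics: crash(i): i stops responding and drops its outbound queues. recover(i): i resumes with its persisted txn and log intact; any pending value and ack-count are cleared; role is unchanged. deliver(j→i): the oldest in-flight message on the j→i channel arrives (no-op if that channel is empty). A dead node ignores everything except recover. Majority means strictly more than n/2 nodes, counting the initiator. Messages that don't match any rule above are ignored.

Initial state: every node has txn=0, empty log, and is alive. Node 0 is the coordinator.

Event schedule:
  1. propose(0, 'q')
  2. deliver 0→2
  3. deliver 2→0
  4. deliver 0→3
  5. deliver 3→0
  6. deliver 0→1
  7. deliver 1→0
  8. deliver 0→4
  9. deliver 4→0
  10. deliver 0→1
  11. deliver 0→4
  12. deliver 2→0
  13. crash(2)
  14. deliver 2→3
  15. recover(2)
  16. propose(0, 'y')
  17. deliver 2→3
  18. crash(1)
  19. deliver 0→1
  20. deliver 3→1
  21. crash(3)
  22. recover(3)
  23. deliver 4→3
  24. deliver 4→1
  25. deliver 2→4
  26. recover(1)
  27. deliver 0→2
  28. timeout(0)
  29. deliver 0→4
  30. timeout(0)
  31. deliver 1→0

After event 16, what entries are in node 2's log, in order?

[1] propose(0,'q') → N0(coor t1 [-])
[2] deliver 0→2 → N2(part t1 [-])
[3] deliver 2→0 → ∅
[4] deliver 0→3 → N3(part t1 [-])
[5] deliver 3→0 → ∅
[6] deliver 0→1 → N1(part t1 [-])
[7] deliver 1→0 → ∅
[8] deliver 0→4 → N4(part t1 [-])
[9] deliver 4→0 → N0(coor t1 [q])
[10] deliver 0→1 → N1(part t1 [q])
[11] deliver 0→4 → N4(part t1 [q])
[12] deliver 2→0 → ∅
[13] crash(2) → N2(✗part t1 [-])
[14] deliver 2→3 → ∅
[15] recover(2) → N2(part t1 [-])
[16] propose(0,'y') → N0(coor t2 [q])

empty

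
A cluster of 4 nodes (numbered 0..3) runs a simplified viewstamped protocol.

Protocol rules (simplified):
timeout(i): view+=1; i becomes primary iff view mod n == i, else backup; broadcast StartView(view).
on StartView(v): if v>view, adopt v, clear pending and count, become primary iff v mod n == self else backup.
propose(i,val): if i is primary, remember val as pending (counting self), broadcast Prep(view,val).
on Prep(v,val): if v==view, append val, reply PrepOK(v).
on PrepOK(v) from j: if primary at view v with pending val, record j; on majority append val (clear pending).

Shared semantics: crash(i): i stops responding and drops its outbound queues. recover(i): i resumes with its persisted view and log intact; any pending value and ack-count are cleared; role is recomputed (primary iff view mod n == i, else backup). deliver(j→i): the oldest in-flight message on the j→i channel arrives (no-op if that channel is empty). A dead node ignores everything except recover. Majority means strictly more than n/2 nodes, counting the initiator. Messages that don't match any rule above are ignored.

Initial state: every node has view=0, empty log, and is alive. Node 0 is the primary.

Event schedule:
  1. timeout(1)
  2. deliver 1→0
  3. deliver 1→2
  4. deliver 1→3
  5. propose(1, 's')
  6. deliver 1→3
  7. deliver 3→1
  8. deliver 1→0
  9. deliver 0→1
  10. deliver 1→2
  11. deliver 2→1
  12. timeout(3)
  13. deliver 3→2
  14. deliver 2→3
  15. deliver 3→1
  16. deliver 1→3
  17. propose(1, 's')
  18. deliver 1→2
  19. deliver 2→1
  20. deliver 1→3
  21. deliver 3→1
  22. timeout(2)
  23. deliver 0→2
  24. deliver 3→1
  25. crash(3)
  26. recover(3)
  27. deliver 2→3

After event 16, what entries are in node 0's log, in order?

s

step 1 timeout(1): 1={prim,v=1,log=-}
step 2 deliver 1→0: 0={back,v=1,log=-}
step 3 deliver 1→2: 2={back,v=1,log=-}
step 4 deliver 1→3: 3={back,v=1,log=-}
step 5 propose(1,'s'): —
step 6 deliver 1→3: 3={back,v=1,log=s}
step 7 deliver 3→1: —
step 8 deliver 1→0: 0={back,v=1,log=s}
step 9 deliver 0→1: 1={prim,v=1,log=s}
step 10 deliver 1→2: 2={back,v=1,log=s}
step 11 deliver 2→1: —
step 12 timeout(3): 3={back,v=2,log=s}
step 13 deliver 3→2: 2={prim,v=2,log=s}
step 14 deliver 2→3: —
step 15 deliver 3→1: 1={back,v=2,log=s}
step 16 deliver 1→3: —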